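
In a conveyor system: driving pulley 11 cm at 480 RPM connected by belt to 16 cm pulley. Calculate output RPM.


Given: D1 = 11 cm, w1 = 480 RPM, D2 = 16 cm
Using D1*w1 = D2*w2
w2 = D1*w1 / D2
w2 = 11*480 / 16
w2 = 5280 / 16
w2 = 330 RPM

330 RPM


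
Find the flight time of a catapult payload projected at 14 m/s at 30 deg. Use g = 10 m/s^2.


Given: v0 = 14 m/s, theta = 30 deg, g = 10 m/s^2
sin(30) = 1/2
Using T = 2*v0*sin(theta) / g
T = 2*14*1/2 / 10
T = 14 / 10
T = 7/5 s

7/5 s


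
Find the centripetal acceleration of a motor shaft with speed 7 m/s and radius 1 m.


Given: v = 7 m/s, r = 1 m
Using a_c = v^2 / r
a_c = 7^2 / 1
a_c = 49 / 1
a_c = 49 m/s^2

49 m/s^2


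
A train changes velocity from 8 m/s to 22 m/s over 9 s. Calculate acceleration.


Given: initial velocity v0 = 8 m/s, final velocity v = 22 m/s, time t = 9 s
Using a = (v - v0) / t
a = (22 - 8) / 9
a = 14 / 9
a = 14/9 m/s^2

14/9 m/s^2


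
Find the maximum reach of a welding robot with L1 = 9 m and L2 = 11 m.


Given: L1 = 9 m, L2 = 11 m
For a 2-link planar arm, max reach = L1 + L2 (fully extended)
Max reach = 9 + 11
Max reach = 20 m

20 m


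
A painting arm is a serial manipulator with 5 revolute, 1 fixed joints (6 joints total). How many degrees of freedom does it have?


Given: serial robot with 5 revolute, 1 fixed joints
DOF contribution per joint type: revolute=1, prismatic=1, spherical=3, fixed=0
DOF = 5*1 + 1*0
DOF = 5

5


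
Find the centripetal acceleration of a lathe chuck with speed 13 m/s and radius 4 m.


Given: v = 13 m/s, r = 4 m
Using a_c = v^2 / r
a_c = 13^2 / 4
a_c = 169 / 4
a_c = 169/4 m/s^2

169/4 m/s^2


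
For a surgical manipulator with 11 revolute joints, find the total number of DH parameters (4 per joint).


Given: 11 joints, 4 DH parameters per joint (d, theta, a, alpha)
Total DH parameters = number_of_joints * 4
Total = 11 * 4
Total = 44

44


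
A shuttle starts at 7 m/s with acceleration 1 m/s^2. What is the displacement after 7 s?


Given: v0 = 7 m/s, a = 1 m/s^2, t = 7 s
Using s = v0*t + (1/2)*a*t^2
s = 7*7 + (1/2)*1*7^2
s = 49 + (1/2)*49
s = 49 + 49/2
s = 147/2

147/2 m


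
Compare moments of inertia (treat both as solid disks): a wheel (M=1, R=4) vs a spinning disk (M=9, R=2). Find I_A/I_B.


Given: M1=1 kg, R1=4 m, M2=9 kg, R2=2 m
For a disk: I = (1/2)*M*R^2, so I_A/I_B = (M1*R1^2)/(M2*R2^2)
M1*R1^2 = 1*16 = 16
M2*R2^2 = 9*4 = 36
I_A/I_B = 16/36 = 4/9

4/9


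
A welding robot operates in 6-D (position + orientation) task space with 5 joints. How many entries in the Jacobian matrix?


Given: task space dimension = 6, joints = 5
Jacobian is a 6 x 5 matrix
Total entries = rows * columns
Total = 6 * 5
Total = 30

30


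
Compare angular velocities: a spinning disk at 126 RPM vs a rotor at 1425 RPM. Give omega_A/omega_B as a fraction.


Given: RPM_A = 126, RPM_B = 1425
omega = 2*pi*RPM/60, so omega_A/omega_B = RPM_A / RPM_B
omega_A/omega_B = 126 / 1425
omega_A/omega_B = 42/475

42/475


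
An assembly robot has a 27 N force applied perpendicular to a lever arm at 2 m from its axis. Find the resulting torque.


Given: F = 27 N, r = 2 m, angle = 90 deg (perpendicular)
Using tau = F * r * sin(90)
sin(90) = 1
tau = 27 * 2 * 1
tau = 54 Nm

54 Nm


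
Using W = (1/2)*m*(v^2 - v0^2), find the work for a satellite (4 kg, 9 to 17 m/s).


Given: m = 4 kg, v0 = 9 m/s, v = 17 m/s
Using W = (1/2)*m*(v^2 - v0^2)
v^2 = 17^2 = 289
v0^2 = 9^2 = 81
v^2 - v0^2 = 289 - 81 = 208
W = (1/2)*4*208 = 416 J

416 J


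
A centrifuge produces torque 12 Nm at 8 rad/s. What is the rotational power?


Given: tau = 12 Nm, omega = 8 rad/s
Using P = tau * omega
P = 12 * 8
P = 96 W

96 W


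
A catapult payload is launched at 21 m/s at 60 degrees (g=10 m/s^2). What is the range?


Given: v0 = 21 m/s, theta = 60 deg, g = 10 m/s^2
sin(2*60) = sin(120) = sqrt(3)/2
Using R = v0^2 * sin(2*theta) / g
R = 21^2 * (sqrt(3)/2) / 10
R = 441 * sqrt(3) / 20
R = 441/20*sqrt(3) m

441/20*sqrt(3) m


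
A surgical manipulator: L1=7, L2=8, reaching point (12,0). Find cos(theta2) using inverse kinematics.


Given: L1 = 7, L2 = 8, target (x, y) = (12, 0)
Using cos(theta2) = (x^2 + y^2 - L1^2 - L2^2) / (2*L1*L2)
x^2 + y^2 = 12^2 + 0 = 144
L1^2 + L2^2 = 49 + 64 = 113
Numerator = 144 - 113 = 31
Denominator = 2*7*8 = 112
cos(theta2) = 31/112 = 31/112

31/112


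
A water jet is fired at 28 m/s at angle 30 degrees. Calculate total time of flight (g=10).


Given: v0 = 28 m/s, theta = 30 deg, g = 10 m/s^2
sin(30) = 1/2
Using T = 2*v0*sin(theta) / g
T = 2*28*1/2 / 10
T = 28 / 10
T = 14/5 s

14/5 s


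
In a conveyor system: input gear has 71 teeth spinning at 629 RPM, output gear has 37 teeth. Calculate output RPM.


Given: N1 = 71 teeth, w1 = 629 RPM, N2 = 37 teeth
Using N1*w1 = N2*w2
w2 = N1*w1 / N2
w2 = 71*629 / 37
w2 = 44659 / 37
w2 = 1207 RPM

1207 RPM


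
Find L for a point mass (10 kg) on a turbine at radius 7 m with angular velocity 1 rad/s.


Given: m = 10 kg, r = 7 m, omega = 1 rad/s
For a point mass: I = m*r^2
I = 10*7^2 = 10*49 = 490
L = I*omega = 490*1
L = 490 kg*m^2/s

490 kg*m^2/s


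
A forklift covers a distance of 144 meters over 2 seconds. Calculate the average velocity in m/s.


Given: distance d = 144 m, time t = 2 s
Using v = d / t
v = 144 / 2
v = 72 m/s

72 m/s


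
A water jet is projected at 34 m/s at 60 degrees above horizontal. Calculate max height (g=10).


Given: v0 = 34 m/s, theta = 60 deg, g = 10 m/s^2
sin^2(60) = 3/4
Using H = v0^2 * sin^2(theta) / (2*g)
H = 34^2 * 3/4 / (2*10)
H = 1156 * 3/4 / 20
H = 867 / 20
H = 867/20 m

867/20 m


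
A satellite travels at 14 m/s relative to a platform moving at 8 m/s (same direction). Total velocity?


Given: object velocity = 14 m/s, platform velocity = 8 m/s (same direction)
Using classical velocity addition: v_total = v_object + v_platform
v_total = 14 + 8
v_total = 22 m/s

22 m/s


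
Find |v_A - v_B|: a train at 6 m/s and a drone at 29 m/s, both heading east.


Given: v_A = 6 m/s east, v_B = 29 m/s east
Both move in the same direction; relative speed = |v_A - v_B|
|6 - 29| = |-23|
= 23 m/s

23 m/s


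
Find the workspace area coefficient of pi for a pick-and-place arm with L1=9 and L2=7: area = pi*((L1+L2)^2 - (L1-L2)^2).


Given: L1 = 9, L2 = 7
(L1+L2)^2 = (16)^2 = 256
(L1-L2)^2 = (2)^2 = 4
Difference = 256 - 4 = 252
This equals 4*L1*L2 = 4*9*7 = 252
Workspace area = 252*pi

252


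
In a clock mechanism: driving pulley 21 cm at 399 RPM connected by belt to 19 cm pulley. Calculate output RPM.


Given: D1 = 21 cm, w1 = 399 RPM, D2 = 19 cm
Using D1*w1 = D2*w2
w2 = D1*w1 / D2
w2 = 21*399 / 19
w2 = 8379 / 19
w2 = 441 RPM

441 RPM


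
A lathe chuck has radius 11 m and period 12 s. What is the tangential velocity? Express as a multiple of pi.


Given: radius r = 11 m, period T = 12 s
Using v = 2*pi*r / T
v = 2*pi*11 / 12
v = 22*pi / 12
v = 11/6*pi m/s

11/6*pi m/s


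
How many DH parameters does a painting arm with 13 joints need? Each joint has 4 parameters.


Given: 13 joints, 4 DH parameters per joint (d, theta, a, alpha)
Total DH parameters = number_of_joints * 4
Total = 13 * 4
Total = 52

52


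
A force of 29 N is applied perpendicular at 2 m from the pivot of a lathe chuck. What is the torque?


Given: F = 29 N, r = 2 m, angle = 90 deg (perpendicular)
Using tau = F * r * sin(90)
sin(90) = 1
tau = 29 * 2 * 1
tau = 58 Nm

58 Nm


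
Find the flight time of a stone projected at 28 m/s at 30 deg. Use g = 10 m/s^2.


Given: v0 = 28 m/s, theta = 30 deg, g = 10 m/s^2
sin(30) = 1/2
Using T = 2*v0*sin(theta) / g
T = 2*28*1/2 / 10
T = 28 / 10
T = 14/5 s

14/5 s


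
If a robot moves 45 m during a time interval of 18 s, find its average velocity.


Given: distance d = 45 m, time t = 18 s
Using v = d / t
v = 45 / 18
v = 5/2 m/s

5/2 m/s


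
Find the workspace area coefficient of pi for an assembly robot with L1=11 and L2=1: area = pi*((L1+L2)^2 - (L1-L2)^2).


Given: L1 = 11, L2 = 1
(L1+L2)^2 = (12)^2 = 144
(L1-L2)^2 = (10)^2 = 100
Difference = 144 - 100 = 44
This equals 4*L1*L2 = 4*11*1 = 44
Workspace area = 44*pi

44


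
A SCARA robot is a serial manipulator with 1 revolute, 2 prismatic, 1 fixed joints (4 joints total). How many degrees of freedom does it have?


Given: serial robot with 1 revolute, 2 prismatic, 1 fixed joints
DOF contribution per joint type: revolute=1, prismatic=1, spherical=3, fixed=0
DOF = 1*1 + 2*1 + 1*0
DOF = 3

3


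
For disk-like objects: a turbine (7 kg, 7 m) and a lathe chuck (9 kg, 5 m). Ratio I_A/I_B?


Given: M1=7 kg, R1=7 m, M2=9 kg, R2=5 m
For a disk: I = (1/2)*M*R^2, so I_A/I_B = (M1*R1^2)/(M2*R2^2)
M1*R1^2 = 7*49 = 343
M2*R2^2 = 9*25 = 225
I_A/I_B = 343/225 = 343/225

343/225


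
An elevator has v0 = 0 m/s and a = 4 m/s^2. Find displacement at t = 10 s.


Given: v0 = 0 m/s, a = 4 m/s^2, t = 10 s
Using s = v0*t + (1/2)*a*t^2
s = 0*10 + (1/2)*4*10^2
s = 0 + (1/2)*400
s = 0 + 200
s = 200

200 m


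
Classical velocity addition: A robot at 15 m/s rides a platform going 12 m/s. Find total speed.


Given: object velocity = 15 m/s, platform velocity = 12 m/s (same direction)
Using classical velocity addition: v_total = v_object + v_platform
v_total = 15 + 12
v_total = 27 m/s

27 m/s


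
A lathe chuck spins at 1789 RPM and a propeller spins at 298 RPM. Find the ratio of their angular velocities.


Given: RPM_A = 1789, RPM_B = 298
omega = 2*pi*RPM/60, so omega_A/omega_B = RPM_A / RPM_B
omega_A/omega_B = 1789 / 298
omega_A/omega_B = 1789/298

1789/298


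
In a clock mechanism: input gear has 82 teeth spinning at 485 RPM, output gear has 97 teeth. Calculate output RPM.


Given: N1 = 82 teeth, w1 = 485 RPM, N2 = 97 teeth
Using N1*w1 = N2*w2
w2 = N1*w1 / N2
w2 = 82*485 / 97
w2 = 39770 / 97
w2 = 410 RPM

410 RPM


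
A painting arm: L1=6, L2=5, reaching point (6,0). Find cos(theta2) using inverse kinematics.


Given: L1 = 6, L2 = 5, target (x, y) = (6, 0)
Using cos(theta2) = (x^2 + y^2 - L1^2 - L2^2) / (2*L1*L2)
x^2 + y^2 = 6^2 + 0 = 36
L1^2 + L2^2 = 36 + 25 = 61
Numerator = 36 - 61 = -25
Denominator = 2*6*5 = 60
cos(theta2) = -25/60 = -5/12

-5/12


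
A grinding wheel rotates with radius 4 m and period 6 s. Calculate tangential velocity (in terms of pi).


Given: radius r = 4 m, period T = 6 s
Using v = 2*pi*r / T
v = 2*pi*4 / 6
v = 8*pi / 6
v = 4/3*pi m/s

4/3*pi m/s


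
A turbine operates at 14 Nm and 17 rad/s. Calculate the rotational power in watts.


Given: tau = 14 Nm, omega = 17 rad/s
Using P = tau * omega
P = 14 * 17
P = 238 W

238 W


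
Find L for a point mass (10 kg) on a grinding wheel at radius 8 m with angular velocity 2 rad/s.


Given: m = 10 kg, r = 8 m, omega = 2 rad/s
For a point mass: I = m*r^2
I = 10*8^2 = 10*64 = 640
L = I*omega = 640*2
L = 1280 kg*m^2/s

1280 kg*m^2/s


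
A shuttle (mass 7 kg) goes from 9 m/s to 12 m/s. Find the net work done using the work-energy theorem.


Given: m = 7 kg, v0 = 9 m/s, v = 12 m/s
Using W = (1/2)*m*(v^2 - v0^2)
v^2 = 12^2 = 144
v0^2 = 9^2 = 81
v^2 - v0^2 = 144 - 81 = 63
W = (1/2)*7*63 = 441/2 J

441/2 J


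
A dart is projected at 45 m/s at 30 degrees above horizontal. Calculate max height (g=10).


Given: v0 = 45 m/s, theta = 30 deg, g = 10 m/s^2
sin^2(30) = 1/4
Using H = v0^2 * sin^2(theta) / (2*g)
H = 45^2 * 1/4 / (2*10)
H = 2025 * 1/4 / 20
H = 2025/4 / 20
H = 405/16 m

405/16 m


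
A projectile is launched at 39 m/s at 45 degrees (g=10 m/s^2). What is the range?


Given: v0 = 39 m/s, theta = 45 deg, g = 10 m/s^2
sin(2*45) = sin(90) = 1
Using R = v0^2 * sin(2*theta) / g
R = 39^2 * 1 / 10
R = 1521 / 10
R = 1521/10 m

1521/10 m


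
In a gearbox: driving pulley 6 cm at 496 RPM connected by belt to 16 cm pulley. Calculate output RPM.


Given: D1 = 6 cm, w1 = 496 RPM, D2 = 16 cm
Using D1*w1 = D2*w2
w2 = D1*w1 / D2
w2 = 6*496 / 16
w2 = 2976 / 16
w2 = 186 RPM

186 RPM


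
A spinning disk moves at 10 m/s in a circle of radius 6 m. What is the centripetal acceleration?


Given: v = 10 m/s, r = 6 m
Using a_c = v^2 / r
a_c = 10^2 / 6
a_c = 100 / 6
a_c = 50/3 m/s^2

50/3 m/s^2


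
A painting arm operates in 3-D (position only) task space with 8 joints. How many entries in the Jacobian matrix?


Given: task space dimension = 3, joints = 8
Jacobian is a 3 x 8 matrix
Total entries = rows * columns
Total = 3 * 8
Total = 24

24


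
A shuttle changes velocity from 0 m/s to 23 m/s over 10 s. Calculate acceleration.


Given: initial velocity v0 = 0 m/s, final velocity v = 23 m/s, time t = 10 s
Using a = (v - v0) / t
a = (23 - 0) / 10
a = 23 / 10
a = 23/10 m/s^2

23/10 m/s^2


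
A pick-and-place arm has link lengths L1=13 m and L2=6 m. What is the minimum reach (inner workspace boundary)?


Given: L1 = 13 m, L2 = 6 m
For a 2-link planar arm, min reach = |L1 - L2| (second link folded back)
Min reach = |13 - 6|
Min reach = 7 m

7 m


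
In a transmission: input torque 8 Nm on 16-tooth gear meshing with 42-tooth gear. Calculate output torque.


Given: N1 = 16, N2 = 42, T1 = 8 Nm
Using T2/T1 = N2/N1
T2 = T1 * N2 / N1
T2 = 8 * 42 / 16
T2 = 336 / 16
T2 = 21 Nm

21 Nm


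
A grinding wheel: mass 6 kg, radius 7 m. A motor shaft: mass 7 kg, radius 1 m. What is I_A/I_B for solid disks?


Given: M1=6 kg, R1=7 m, M2=7 kg, R2=1 m
For a disk: I = (1/2)*M*R^2, so I_A/I_B = (M1*R1^2)/(M2*R2^2)
M1*R1^2 = 6*49 = 294
M2*R2^2 = 7*1 = 7
I_A/I_B = 294/7 = 42

42


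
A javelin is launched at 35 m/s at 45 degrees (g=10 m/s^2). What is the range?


Given: v0 = 35 m/s, theta = 45 deg, g = 10 m/s^2
sin(2*45) = sin(90) = 1
Using R = v0^2 * sin(2*theta) / g
R = 35^2 * 1 / 10
R = 1225 / 10
R = 245/2 m

245/2 m


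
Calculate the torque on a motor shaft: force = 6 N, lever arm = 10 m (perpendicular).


Given: F = 6 N, r = 10 m, angle = 90 deg (perpendicular)
Using tau = F * r * sin(90)
sin(90) = 1
tau = 6 * 10 * 1
tau = 60 Nm

60 Nm


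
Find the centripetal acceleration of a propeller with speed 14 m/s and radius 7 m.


Given: v = 14 m/s, r = 7 m
Using a_c = v^2 / r
a_c = 14^2 / 7
a_c = 196 / 7
a_c = 28 m/s^2

28 m/s^2


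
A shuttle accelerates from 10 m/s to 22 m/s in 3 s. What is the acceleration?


Given: initial velocity v0 = 10 m/s, final velocity v = 22 m/s, time t = 3 s
Using a = (v - v0) / t
a = (22 - 10) / 3
a = 12 / 3
a = 4 m/s^2

4 m/s^2


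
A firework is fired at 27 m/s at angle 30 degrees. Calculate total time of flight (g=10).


Given: v0 = 27 m/s, theta = 30 deg, g = 10 m/s^2
sin(30) = 1/2
Using T = 2*v0*sin(theta) / g
T = 2*27*1/2 / 10
T = 27 / 10
T = 27/10 s

27/10 s


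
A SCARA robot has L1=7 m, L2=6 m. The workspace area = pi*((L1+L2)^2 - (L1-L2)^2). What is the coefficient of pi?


Given: L1 = 7, L2 = 6
(L1+L2)^2 = (13)^2 = 169
(L1-L2)^2 = (1)^2 = 1
Difference = 169 - 1 = 168
This equals 4*L1*L2 = 4*7*6 = 168
Workspace area = 168*pi

168


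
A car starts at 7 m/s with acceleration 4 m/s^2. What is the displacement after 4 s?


Given: v0 = 7 m/s, a = 4 m/s^2, t = 4 s
Using s = v0*t + (1/2)*a*t^2
s = 7*4 + (1/2)*4*4^2
s = 28 + (1/2)*64
s = 28 + 32
s = 60

60 m


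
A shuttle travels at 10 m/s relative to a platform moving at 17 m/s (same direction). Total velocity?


Given: object velocity = 10 m/s, platform velocity = 17 m/s (same direction)
Using classical velocity addition: v_total = v_object + v_platform
v_total = 10 + 17
v_total = 27 m/s

27 m/s


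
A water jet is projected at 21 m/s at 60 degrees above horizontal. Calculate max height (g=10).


Given: v0 = 21 m/s, theta = 60 deg, g = 10 m/s^2
sin^2(60) = 3/4
Using H = v0^2 * sin^2(theta) / (2*g)
H = 21^2 * 3/4 / (2*10)
H = 441 * 3/4 / 20
H = 1323/4 / 20
H = 1323/80 m

1323/80 m


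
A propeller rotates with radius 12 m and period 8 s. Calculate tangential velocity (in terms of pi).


Given: radius r = 12 m, period T = 8 s
Using v = 2*pi*r / T
v = 2*pi*12 / 8
v = 24*pi / 8
v = 3*pi m/s

3*pi m/s


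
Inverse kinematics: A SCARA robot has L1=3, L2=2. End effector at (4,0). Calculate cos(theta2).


Given: L1 = 3, L2 = 2, target (x, y) = (4, 0)
Using cos(theta2) = (x^2 + y^2 - L1^2 - L2^2) / (2*L1*L2)
x^2 + y^2 = 4^2 + 0 = 16
L1^2 + L2^2 = 9 + 4 = 13
Numerator = 16 - 13 = 3
Denominator = 2*3*2 = 12
cos(theta2) = 3/12 = 1/4

1/4


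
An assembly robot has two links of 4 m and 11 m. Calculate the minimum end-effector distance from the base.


Given: L1 = 4 m, L2 = 11 m
For a 2-link planar arm, min reach = |L1 - L2| (second link folded back)
Min reach = |4 - 11|
Min reach = 7 m

7 m


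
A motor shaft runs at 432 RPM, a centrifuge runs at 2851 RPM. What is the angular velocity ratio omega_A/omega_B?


Given: RPM_A = 432, RPM_B = 2851
omega = 2*pi*RPM/60, so omega_A/omega_B = RPM_A / RPM_B
omega_A/omega_B = 432 / 2851
omega_A/omega_B = 432/2851

432/2851


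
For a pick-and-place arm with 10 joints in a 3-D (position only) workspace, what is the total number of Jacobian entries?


Given: task space dimension = 3, joints = 10
Jacobian is a 3 x 10 matrix
Total entries = rows * columns
Total = 3 * 10
Total = 30

30


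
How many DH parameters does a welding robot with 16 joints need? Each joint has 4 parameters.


Given: 16 joints, 4 DH parameters per joint (d, theta, a, alpha)
Total DH parameters = number_of_joints * 4
Total = 16 * 4
Total = 64

64


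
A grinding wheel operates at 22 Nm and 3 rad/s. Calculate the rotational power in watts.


Given: tau = 22 Nm, omega = 3 rad/s
Using P = tau * omega
P = 22 * 3
P = 66 W

66 W


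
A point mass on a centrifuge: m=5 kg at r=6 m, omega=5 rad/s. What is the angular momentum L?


Given: m = 5 kg, r = 6 m, omega = 5 rad/s
For a point mass: I = m*r^2
I = 5*6^2 = 5*36 = 180
L = I*omega = 180*5
L = 900 kg*m^2/s

900 kg*m^2/s


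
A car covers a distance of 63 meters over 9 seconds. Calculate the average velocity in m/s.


Given: distance d = 63 m, time t = 9 s
Using v = d / t
v = 63 / 9
v = 7 m/s

7 m/s


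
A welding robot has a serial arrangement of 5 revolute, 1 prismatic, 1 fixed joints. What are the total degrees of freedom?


Given: serial robot with 5 revolute, 1 prismatic, 1 fixed joints
DOF contribution per joint type: revolute=1, prismatic=1, spherical=3, fixed=0
DOF = 5*1 + 1*1 + 1*0
DOF = 6

6


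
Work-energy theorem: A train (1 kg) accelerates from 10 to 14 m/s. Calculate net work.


Given: m = 1 kg, v0 = 10 m/s, v = 14 m/s
Using W = (1/2)*m*(v^2 - v0^2)
v^2 = 14^2 = 196
v0^2 = 10^2 = 100
v^2 - v0^2 = 196 - 100 = 96
W = (1/2)*1*96 = 48 J

48 J


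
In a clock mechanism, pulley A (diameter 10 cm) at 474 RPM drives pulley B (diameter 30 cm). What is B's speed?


Given: D1 = 10 cm, w1 = 474 RPM, D2 = 30 cm
Using D1*w1 = D2*w2
w2 = D1*w1 / D2
w2 = 10*474 / 30
w2 = 4740 / 30
w2 = 158 RPM

158 RPM


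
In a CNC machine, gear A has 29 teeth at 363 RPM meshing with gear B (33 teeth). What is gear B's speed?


Given: N1 = 29 teeth, w1 = 363 RPM, N2 = 33 teeth
Using N1*w1 = N2*w2
w2 = N1*w1 / N2
w2 = 29*363 / 33
w2 = 10527 / 33
w2 = 319 RPM

319 RPM


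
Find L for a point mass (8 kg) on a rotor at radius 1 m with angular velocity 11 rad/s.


Given: m = 8 kg, r = 1 m, omega = 11 rad/s
For a point mass: I = m*r^2
I = 8*1^2 = 8*1 = 8
L = I*omega = 8*11
L = 88 kg*m^2/s

88 kg*m^2/s


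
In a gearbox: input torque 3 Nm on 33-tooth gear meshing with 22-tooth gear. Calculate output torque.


Given: N1 = 33, N2 = 22, T1 = 3 Nm
Using T2/T1 = N2/N1
T2 = T1 * N2 / N1
T2 = 3 * 22 / 33
T2 = 66 / 33
T2 = 2 Nm

2 Nm


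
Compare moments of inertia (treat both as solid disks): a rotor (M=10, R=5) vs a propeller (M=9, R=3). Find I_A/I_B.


Given: M1=10 kg, R1=5 m, M2=9 kg, R2=3 m
For a disk: I = (1/2)*M*R^2, so I_A/I_B = (M1*R1^2)/(M2*R2^2)
M1*R1^2 = 10*25 = 250
M2*R2^2 = 9*9 = 81
I_A/I_B = 250/81 = 250/81

250/81


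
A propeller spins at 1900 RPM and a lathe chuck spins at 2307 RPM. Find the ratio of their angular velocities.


Given: RPM_A = 1900, RPM_B = 2307
omega = 2*pi*RPM/60, so omega_A/omega_B = RPM_A / RPM_B
omega_A/omega_B = 1900 / 2307
omega_A/omega_B = 1900/2307

1900/2307


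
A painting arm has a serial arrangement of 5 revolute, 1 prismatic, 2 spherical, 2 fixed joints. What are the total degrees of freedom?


Given: serial robot with 5 revolute, 1 prismatic, 2 spherical, 2 fixed joints
DOF contribution per joint type: revolute=1, prismatic=1, spherical=3, fixed=0
DOF = 5*1 + 1*1 + 2*3 + 2*0
DOF = 12

12


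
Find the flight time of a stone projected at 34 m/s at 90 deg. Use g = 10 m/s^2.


Given: v0 = 34 m/s, theta = 90 deg, g = 10 m/s^2
sin(90) = 1
Using T = 2*v0*sin(theta) / g
T = 2*34*1 / 10
T = 68 / 10
T = 34/5 s

34/5 s


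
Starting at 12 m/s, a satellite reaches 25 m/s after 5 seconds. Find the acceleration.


Given: initial velocity v0 = 12 m/s, final velocity v = 25 m/s, time t = 5 s
Using a = (v - v0) / t
a = (25 - 12) / 5
a = 13 / 5
a = 13/5 m/s^2

13/5 m/s^2


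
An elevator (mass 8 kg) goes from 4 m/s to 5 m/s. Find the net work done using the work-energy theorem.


Given: m = 8 kg, v0 = 4 m/s, v = 5 m/s
Using W = (1/2)*m*(v^2 - v0^2)
v^2 = 5^2 = 25
v0^2 = 4^2 = 16
v^2 - v0^2 = 25 - 16 = 9
W = (1/2)*8*9 = 36 J

36 J


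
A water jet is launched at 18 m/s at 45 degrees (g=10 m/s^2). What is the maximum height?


Given: v0 = 18 m/s, theta = 45 deg, g = 10 m/s^2
sin^2(45) = 1/2
Using H = v0^2 * sin^2(theta) / (2*g)
H = 18^2 * 1/2 / (2*10)
H = 324 * 1/2 / 20
H = 162 / 20
H = 81/10 m

81/10 m


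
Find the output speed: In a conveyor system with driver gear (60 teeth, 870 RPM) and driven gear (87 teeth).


Given: N1 = 60 teeth, w1 = 870 RPM, N2 = 87 teeth
Using N1*w1 = N2*w2
w2 = N1*w1 / N2
w2 = 60*870 / 87
w2 = 52200 / 87
w2 = 600 RPM

600 RPM


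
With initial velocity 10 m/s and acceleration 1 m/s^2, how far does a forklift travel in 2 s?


Given: v0 = 10 m/s, a = 1 m/s^2, t = 2 s
Using s = v0*t + (1/2)*a*t^2
s = 10*2 + (1/2)*1*2^2
s = 20 + (1/2)*4
s = 20 + 2
s = 22

22 m


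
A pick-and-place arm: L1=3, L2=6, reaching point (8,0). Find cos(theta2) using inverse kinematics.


Given: L1 = 3, L2 = 6, target (x, y) = (8, 0)
Using cos(theta2) = (x^2 + y^2 - L1^2 - L2^2) / (2*L1*L2)
x^2 + y^2 = 8^2 + 0 = 64
L1^2 + L2^2 = 9 + 36 = 45
Numerator = 64 - 45 = 19
Denominator = 2*3*6 = 36
cos(theta2) = 19/36 = 19/36

19/36


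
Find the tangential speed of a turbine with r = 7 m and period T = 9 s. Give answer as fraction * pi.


Given: radius r = 7 m, period T = 9 s
Using v = 2*pi*r / T
v = 2*pi*7 / 9
v = 14*pi / 9
v = 14/9*pi m/s

14/9*pi m/s


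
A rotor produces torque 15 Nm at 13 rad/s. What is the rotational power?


Given: tau = 15 Nm, omega = 13 rad/s
Using P = tau * omega
P = 15 * 13
P = 195 W

195 W


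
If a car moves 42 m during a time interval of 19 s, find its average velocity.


Given: distance d = 42 m, time t = 19 s
Using v = d / t
v = 42 / 19
v = 42/19 m/s

42/19 m/s


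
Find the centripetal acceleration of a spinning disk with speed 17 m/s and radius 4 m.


Given: v = 17 m/s, r = 4 m
Using a_c = v^2 / r
a_c = 17^2 / 4
a_c = 289 / 4
a_c = 289/4 m/s^2

289/4 m/s^2


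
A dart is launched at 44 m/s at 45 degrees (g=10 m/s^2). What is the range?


Given: v0 = 44 m/s, theta = 45 deg, g = 10 m/s^2
sin(2*45) = sin(90) = 1
Using R = v0^2 * sin(2*theta) / g
R = 44^2 * 1 / 10
R = 1936 / 10
R = 968/5 m

968/5 m


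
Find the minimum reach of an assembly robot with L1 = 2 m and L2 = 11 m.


Given: L1 = 2 m, L2 = 11 m
For a 2-link planar arm, min reach = |L1 - L2| (second link folded back)
Min reach = |2 - 11|
Min reach = 9 m

9 m


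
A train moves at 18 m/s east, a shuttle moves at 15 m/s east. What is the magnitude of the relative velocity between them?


Given: v_A = 18 m/s east, v_B = 15 m/s east
Both move in the same direction; relative speed = |v_A - v_B|
|18 - 15| = |3|
= 3 m/s

3 m/s


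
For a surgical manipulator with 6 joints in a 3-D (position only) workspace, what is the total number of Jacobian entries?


Given: task space dimension = 3, joints = 6
Jacobian is a 3 x 6 matrix
Total entries = rows * columns
Total = 3 * 6
Total = 18

18


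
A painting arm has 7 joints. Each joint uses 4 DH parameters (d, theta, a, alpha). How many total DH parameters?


Given: 7 joints, 4 DH parameters per joint (d, theta, a, alpha)
Total DH parameters = number_of_joints * 4
Total = 7 * 4
Total = 28

28


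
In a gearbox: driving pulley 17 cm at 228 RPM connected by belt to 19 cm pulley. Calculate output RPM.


Given: D1 = 17 cm, w1 = 228 RPM, D2 = 19 cm
Using D1*w1 = D2*w2
w2 = D1*w1 / D2
w2 = 17*228 / 19
w2 = 3876 / 19
w2 = 204 RPM

204 RPM


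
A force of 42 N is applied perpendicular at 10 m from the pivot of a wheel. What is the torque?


Given: F = 42 N, r = 10 m, angle = 90 deg (perpendicular)
Using tau = F * r * sin(90)
sin(90) = 1
tau = 42 * 10 * 1
tau = 420 Nm

420 Nm


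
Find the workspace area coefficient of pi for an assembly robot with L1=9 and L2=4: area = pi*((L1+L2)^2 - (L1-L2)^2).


Given: L1 = 9, L2 = 4
(L1+L2)^2 = (13)^2 = 169
(L1-L2)^2 = (5)^2 = 25
Difference = 169 - 25 = 144
This equals 4*L1*L2 = 4*9*4 = 144
Workspace area = 144*pi

144


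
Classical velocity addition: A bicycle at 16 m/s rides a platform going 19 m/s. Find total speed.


Given: object velocity = 16 m/s, platform velocity = 19 m/s (same direction)
Using classical velocity addition: v_total = v_object + v_platform
v_total = 16 + 19
v_total = 35 m/s

35 m/s


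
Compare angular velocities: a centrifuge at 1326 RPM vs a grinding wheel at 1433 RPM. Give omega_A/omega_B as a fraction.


Given: RPM_A = 1326, RPM_B = 1433
omega = 2*pi*RPM/60, so omega_A/omega_B = RPM_A / RPM_B
omega_A/omega_B = 1326 / 1433
omega_A/omega_B = 1326/1433

1326/1433


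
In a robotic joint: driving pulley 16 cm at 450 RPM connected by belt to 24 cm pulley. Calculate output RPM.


Given: D1 = 16 cm, w1 = 450 RPM, D2 = 24 cm
Using D1*w1 = D2*w2
w2 = D1*w1 / D2
w2 = 16*450 / 24
w2 = 7200 / 24
w2 = 300 RPM

300 RPM


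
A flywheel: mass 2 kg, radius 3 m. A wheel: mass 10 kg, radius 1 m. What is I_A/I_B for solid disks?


Given: M1=2 kg, R1=3 m, M2=10 kg, R2=1 m
For a disk: I = (1/2)*M*R^2, so I_A/I_B = (M1*R1^2)/(M2*R2^2)
M1*R1^2 = 2*9 = 18
M2*R2^2 = 10*1 = 10
I_A/I_B = 18/10 = 9/5

9/5


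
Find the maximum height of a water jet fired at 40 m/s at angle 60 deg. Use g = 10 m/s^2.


Given: v0 = 40 m/s, theta = 60 deg, g = 10 m/s^2
sin^2(60) = 3/4
Using H = v0^2 * sin^2(theta) / (2*g)
H = 40^2 * 3/4 / (2*10)
H = 1600 * 3/4 / 20
H = 1200 / 20
H = 60 m

60 m


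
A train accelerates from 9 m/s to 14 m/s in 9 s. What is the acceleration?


Given: initial velocity v0 = 9 m/s, final velocity v = 14 m/s, time t = 9 s
Using a = (v - v0) / t
a = (14 - 9) / 9
a = 5 / 9
a = 5/9 m/s^2

5/9 m/s^2


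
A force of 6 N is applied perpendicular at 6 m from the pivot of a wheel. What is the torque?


Given: F = 6 N, r = 6 m, angle = 90 deg (perpendicular)
Using tau = F * r * sin(90)
sin(90) = 1
tau = 6 * 6 * 1
tau = 36 Nm

36 Nm


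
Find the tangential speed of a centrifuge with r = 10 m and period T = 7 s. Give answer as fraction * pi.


Given: radius r = 10 m, period T = 7 s
Using v = 2*pi*r / T
v = 2*pi*10 / 7
v = 20*pi / 7
v = 20/7*pi m/s

20/7*pi m/s


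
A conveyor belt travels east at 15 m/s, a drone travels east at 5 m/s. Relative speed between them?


Given: v_A = 15 m/s east, v_B = 5 m/s east
Both move in the same direction; relative speed = |v_A - v_B|
|15 - 5| = |10|
= 10 m/s

10 m/s


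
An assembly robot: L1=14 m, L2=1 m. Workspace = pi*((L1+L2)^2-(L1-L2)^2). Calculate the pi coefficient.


Given: L1 = 14, L2 = 1
(L1+L2)^2 = (15)^2 = 225
(L1-L2)^2 = (13)^2 = 169
Difference = 225 - 169 = 56
This equals 4*L1*L2 = 4*14*1 = 56
Workspace area = 56*pi

56


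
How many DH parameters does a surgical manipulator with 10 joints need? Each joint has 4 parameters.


Given: 10 joints, 4 DH parameters per joint (d, theta, a, alpha)
Total DH parameters = number_of_joints * 4
Total = 10 * 4
Total = 40

40


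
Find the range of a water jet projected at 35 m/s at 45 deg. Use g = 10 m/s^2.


Given: v0 = 35 m/s, theta = 45 deg, g = 10 m/s^2
sin(2*45) = sin(90) = 1
Using R = v0^2 * sin(2*theta) / g
R = 35^2 * 1 / 10
R = 1225 / 10
R = 245/2 m

245/2 m


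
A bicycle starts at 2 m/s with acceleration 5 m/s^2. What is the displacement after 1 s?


Given: v0 = 2 m/s, a = 5 m/s^2, t = 1 s
Using s = v0*t + (1/2)*a*t^2
s = 2*1 + (1/2)*5*1^2
s = 2 + (1/2)*5
s = 2 + 5/2
s = 9/2

9/2 m


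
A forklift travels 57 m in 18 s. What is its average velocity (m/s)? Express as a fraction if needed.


Given: distance d = 57 m, time t = 18 s
Using v = d / t
v = 57 / 18
v = 19/6 m/s

19/6 m/s


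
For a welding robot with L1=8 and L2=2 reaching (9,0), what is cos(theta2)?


Given: L1 = 8, L2 = 2, target (x, y) = (9, 0)
Using cos(theta2) = (x^2 + y^2 - L1^2 - L2^2) / (2*L1*L2)
x^2 + y^2 = 9^2 + 0 = 81
L1^2 + L2^2 = 64 + 4 = 68
Numerator = 81 - 68 = 13
Denominator = 2*8*2 = 32
cos(theta2) = 13/32 = 13/32

13/32


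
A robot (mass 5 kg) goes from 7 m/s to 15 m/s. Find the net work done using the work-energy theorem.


Given: m = 5 kg, v0 = 7 m/s, v = 15 m/s
Using W = (1/2)*m*(v^2 - v0^2)
v^2 = 15^2 = 225
v0^2 = 7^2 = 49
v^2 - v0^2 = 225 - 49 = 176
W = (1/2)*5*176 = 440 J

440 J


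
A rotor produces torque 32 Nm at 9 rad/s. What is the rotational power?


Given: tau = 32 Nm, omega = 9 rad/s
Using P = tau * omega
P = 32 * 9
P = 288 W

288 W


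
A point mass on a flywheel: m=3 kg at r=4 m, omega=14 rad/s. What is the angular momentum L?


Given: m = 3 kg, r = 4 m, omega = 14 rad/s
For a point mass: I = m*r^2
I = 3*4^2 = 3*16 = 48
L = I*omega = 48*14
L = 672 kg*m^2/s

672 kg*m^2/s


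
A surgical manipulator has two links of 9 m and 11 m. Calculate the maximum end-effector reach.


Given: L1 = 9 m, L2 = 11 m
For a 2-link planar arm, max reach = L1 + L2 (fully extended)
Max reach = 9 + 11
Max reach = 20 m

20 m


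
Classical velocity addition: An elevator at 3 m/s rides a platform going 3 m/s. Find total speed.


Given: object velocity = 3 m/s, platform velocity = 3 m/s (same direction)
Using classical velocity addition: v_total = v_object + v_platform
v_total = 3 + 3
v_total = 6 m/s

6 m/s


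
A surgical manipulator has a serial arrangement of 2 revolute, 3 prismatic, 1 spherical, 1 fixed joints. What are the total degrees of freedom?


Given: serial robot with 2 revolute, 3 prismatic, 1 spherical, 1 fixed joints
DOF contribution per joint type: revolute=1, prismatic=1, spherical=3, fixed=0
DOF = 2*1 + 3*1 + 1*3 + 1*0
DOF = 8

8


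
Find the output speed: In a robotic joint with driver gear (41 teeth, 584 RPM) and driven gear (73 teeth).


Given: N1 = 41 teeth, w1 = 584 RPM, N2 = 73 teeth
Using N1*w1 = N2*w2
w2 = N1*w1 / N2
w2 = 41*584 / 73
w2 = 23944 / 73
w2 = 328 RPM

328 RPM


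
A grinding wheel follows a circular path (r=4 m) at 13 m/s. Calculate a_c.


Given: v = 13 m/s, r = 4 m
Using a_c = v^2 / r
a_c = 13^2 / 4
a_c = 169 / 4
a_c = 169/4 m/s^2

169/4 m/s^2


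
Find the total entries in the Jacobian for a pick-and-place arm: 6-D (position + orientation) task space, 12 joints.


Given: task space dimension = 6, joints = 12
Jacobian is a 6 x 12 matrix
Total entries = rows * columns
Total = 6 * 12
Total = 72

72


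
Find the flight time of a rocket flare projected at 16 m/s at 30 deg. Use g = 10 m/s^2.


Given: v0 = 16 m/s, theta = 30 deg, g = 10 m/s^2
sin(30) = 1/2
Using T = 2*v0*sin(theta) / g
T = 2*16*1/2 / 10
T = 16 / 10
T = 8/5 s

8/5 s


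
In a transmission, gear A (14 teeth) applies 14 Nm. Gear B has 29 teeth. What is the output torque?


Given: N1 = 14, N2 = 29, T1 = 14 Nm
Using T2/T1 = N2/N1
T2 = T1 * N2 / N1
T2 = 14 * 29 / 14
T2 = 406 / 14
T2 = 29 Nm

29 Nm


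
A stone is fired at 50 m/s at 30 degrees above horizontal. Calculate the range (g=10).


Given: v0 = 50 m/s, theta = 30 deg, g = 10 m/s^2
sin(2*30) = sin(60) = sqrt(3)/2
Using R = v0^2 * sin(2*theta) / g
R = 50^2 * (sqrt(3)/2) / 10
R = 2500 * sqrt(3) / 20
R = 125*sqrt(3) m

125*sqrt(3) m


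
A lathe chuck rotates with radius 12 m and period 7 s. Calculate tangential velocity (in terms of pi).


Given: radius r = 12 m, period T = 7 s
Using v = 2*pi*r / T
v = 2*pi*12 / 7
v = 24*pi / 7
v = 24/7*pi m/s

24/7*pi m/s


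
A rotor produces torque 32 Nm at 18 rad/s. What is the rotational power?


Given: tau = 32 Nm, omega = 18 rad/s
Using P = tau * omega
P = 32 * 18
P = 576 W

576 W


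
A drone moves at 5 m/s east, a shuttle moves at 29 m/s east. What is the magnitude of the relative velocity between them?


Given: v_A = 5 m/s east, v_B = 29 m/s east
Both move in the same direction; relative speed = |v_A - v_B|
|5 - 29| = |-24|
= 24 m/s

24 m/s


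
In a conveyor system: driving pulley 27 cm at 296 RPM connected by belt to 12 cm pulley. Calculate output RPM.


Given: D1 = 27 cm, w1 = 296 RPM, D2 = 12 cm
Using D1*w1 = D2*w2
w2 = D1*w1 / D2
w2 = 27*296 / 12
w2 = 7992 / 12
w2 = 666 RPM

666 RPM


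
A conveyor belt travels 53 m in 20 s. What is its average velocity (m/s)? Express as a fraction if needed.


Given: distance d = 53 m, time t = 20 s
Using v = d / t
v = 53 / 20
v = 53/20 m/s

53/20 m/s


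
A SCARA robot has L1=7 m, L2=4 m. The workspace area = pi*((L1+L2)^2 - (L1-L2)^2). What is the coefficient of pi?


Given: L1 = 7, L2 = 4
(L1+L2)^2 = (11)^2 = 121
(L1-L2)^2 = (3)^2 = 9
Difference = 121 - 9 = 112
This equals 4*L1*L2 = 4*7*4 = 112
Workspace area = 112*pi

112


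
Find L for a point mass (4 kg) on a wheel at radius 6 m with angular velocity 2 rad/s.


Given: m = 4 kg, r = 6 m, omega = 2 rad/s
For a point mass: I = m*r^2
I = 4*6^2 = 4*36 = 144
L = I*omega = 144*2
L = 288 kg*m^2/s

288 kg*m^2/s


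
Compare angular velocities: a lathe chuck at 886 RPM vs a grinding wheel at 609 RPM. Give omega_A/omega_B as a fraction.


Given: RPM_A = 886, RPM_B = 609
omega = 2*pi*RPM/60, so omega_A/omega_B = RPM_A / RPM_B
omega_A/omega_B = 886 / 609
omega_A/omega_B = 886/609

886/609


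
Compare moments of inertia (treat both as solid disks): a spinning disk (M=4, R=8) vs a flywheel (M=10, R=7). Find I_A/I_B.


Given: M1=4 kg, R1=8 m, M2=10 kg, R2=7 m
For a disk: I = (1/2)*M*R^2, so I_A/I_B = (M1*R1^2)/(M2*R2^2)
M1*R1^2 = 4*64 = 256
M2*R2^2 = 10*49 = 490
I_A/I_B = 256/490 = 128/245

128/245


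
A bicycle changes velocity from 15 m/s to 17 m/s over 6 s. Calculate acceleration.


Given: initial velocity v0 = 15 m/s, final velocity v = 17 m/s, time t = 6 s
Using a = (v - v0) / t
a = (17 - 15) / 6
a = 2 / 6
a = 1/3 m/s^2

1/3 m/s^2


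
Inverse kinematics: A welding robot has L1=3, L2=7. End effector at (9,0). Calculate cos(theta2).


Given: L1 = 3, L2 = 7, target (x, y) = (9, 0)
Using cos(theta2) = (x^2 + y^2 - L1^2 - L2^2) / (2*L1*L2)
x^2 + y^2 = 9^2 + 0 = 81
L1^2 + L2^2 = 9 + 49 = 58
Numerator = 81 - 58 = 23
Denominator = 2*3*7 = 42
cos(theta2) = 23/42 = 23/42

23/42


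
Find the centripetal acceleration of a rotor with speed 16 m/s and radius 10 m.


Given: v = 16 m/s, r = 10 m
Using a_c = v^2 / r
a_c = 16^2 / 10
a_c = 256 / 10
a_c = 128/5 m/s^2

128/5 m/s^2


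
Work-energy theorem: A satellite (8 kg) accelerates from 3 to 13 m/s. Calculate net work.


Given: m = 8 kg, v0 = 3 m/s, v = 13 m/s
Using W = (1/2)*m*(v^2 - v0^2)
v^2 = 13^2 = 169
v0^2 = 3^2 = 9
v^2 - v0^2 = 169 - 9 = 160
W = (1/2)*8*160 = 640 J

640 J


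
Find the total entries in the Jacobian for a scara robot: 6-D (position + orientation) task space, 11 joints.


Given: task space dimension = 6, joints = 11
Jacobian is a 6 x 11 matrix
Total entries = rows * columns
Total = 6 * 11
Total = 66

66


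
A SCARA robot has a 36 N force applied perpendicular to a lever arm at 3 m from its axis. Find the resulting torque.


Given: F = 36 N, r = 3 m, angle = 90 deg (perpendicular)
Using tau = F * r * sin(90)
sin(90) = 1
tau = 36 * 3 * 1
tau = 108 Nm

108 Nm


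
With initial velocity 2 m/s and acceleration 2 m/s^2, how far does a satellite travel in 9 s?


Given: v0 = 2 m/s, a = 2 m/s^2, t = 9 s
Using s = v0*t + (1/2)*a*t^2
s = 2*9 + (1/2)*2*9^2
s = 18 + (1/2)*162
s = 18 + 81
s = 99

99 m


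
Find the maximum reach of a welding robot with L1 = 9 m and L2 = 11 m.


Given: L1 = 9 m, L2 = 11 m
For a 2-link planar arm, max reach = L1 + L2 (fully extended)
Max reach = 9 + 11
Max reach = 20 m

20 m


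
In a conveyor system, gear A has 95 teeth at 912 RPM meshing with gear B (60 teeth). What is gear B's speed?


Given: N1 = 95 teeth, w1 = 912 RPM, N2 = 60 teeth
Using N1*w1 = N2*w2
w2 = N1*w1 / N2
w2 = 95*912 / 60
w2 = 86640 / 60
w2 = 1444 RPM

1444 RPM


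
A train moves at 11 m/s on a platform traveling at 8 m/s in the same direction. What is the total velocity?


Given: object velocity = 11 m/s, platform velocity = 8 m/s (same direction)
Using classical velocity addition: v_total = v_object + v_platform
v_total = 11 + 8
v_total = 19 m/s

19 m/s


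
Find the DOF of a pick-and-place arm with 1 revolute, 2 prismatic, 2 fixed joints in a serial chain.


Given: serial robot with 1 revolute, 2 prismatic, 2 fixed joints
DOF contribution per joint type: revolute=1, prismatic=1, spherical=3, fixed=0
DOF = 1*1 + 2*1 + 2*0
DOF = 3

3


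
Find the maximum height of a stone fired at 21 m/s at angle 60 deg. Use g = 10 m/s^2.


Given: v0 = 21 m/s, theta = 60 deg, g = 10 m/s^2
sin^2(60) = 3/4
Using H = v0^2 * sin^2(theta) / (2*g)
H = 21^2 * 3/4 / (2*10)
H = 441 * 3/4 / 20
H = 1323/4 / 20
H = 1323/80 m

1323/80 m


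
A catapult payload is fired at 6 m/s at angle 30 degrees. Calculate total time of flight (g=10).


Given: v0 = 6 m/s, theta = 30 deg, g = 10 m/s^2
sin(30) = 1/2
Using T = 2*v0*sin(theta) / g
T = 2*6*1/2 / 10
T = 6 / 10
T = 3/5 s

3/5 s


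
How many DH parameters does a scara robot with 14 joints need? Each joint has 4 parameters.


Given: 14 joints, 4 DH parameters per joint (d, theta, a, alpha)
Total DH parameters = number_of_joints * 4
Total = 14 * 4
Total = 56

56


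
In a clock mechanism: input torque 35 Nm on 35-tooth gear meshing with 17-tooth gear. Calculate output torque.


Given: N1 = 35, N2 = 17, T1 = 35 Nm
Using T2/T1 = N2/N1
T2 = T1 * N2 / N1
T2 = 35 * 17 / 35
T2 = 595 / 35
T2 = 17 Nm

17 Nm


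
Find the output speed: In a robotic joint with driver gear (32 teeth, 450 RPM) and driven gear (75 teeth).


Given: N1 = 32 teeth, w1 = 450 RPM, N2 = 75 teeth
Using N1*w1 = N2*w2
w2 = N1*w1 / N2
w2 = 32*450 / 75
w2 = 14400 / 75
w2 = 192 RPM

192 RPM


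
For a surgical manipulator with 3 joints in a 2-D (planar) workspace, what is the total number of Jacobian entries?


Given: task space dimension = 2, joints = 3
Jacobian is a 2 x 3 matrix
Total entries = rows * columns
Total = 2 * 3
Total = 6

6


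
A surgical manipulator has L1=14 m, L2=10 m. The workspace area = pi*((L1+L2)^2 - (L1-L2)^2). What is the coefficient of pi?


Given: L1 = 14, L2 = 10
(L1+L2)^2 = (24)^2 = 576
(L1-L2)^2 = (4)^2 = 16
Difference = 576 - 16 = 560
This equals 4*L1*L2 = 4*14*10 = 560
Workspace area = 560*pi

560


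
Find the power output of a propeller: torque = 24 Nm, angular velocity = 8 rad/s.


Given: tau = 24 Nm, omega = 8 rad/s
Using P = tau * omega
P = 24 * 8
P = 192 W

192 W


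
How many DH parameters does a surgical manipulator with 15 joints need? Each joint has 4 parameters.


Given: 15 joints, 4 DH parameters per joint (d, theta, a, alpha)
Total DH parameters = number_of_joints * 4
Total = 15 * 4
Total = 60

60


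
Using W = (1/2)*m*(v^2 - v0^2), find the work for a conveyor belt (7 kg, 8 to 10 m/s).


Given: m = 7 kg, v0 = 8 m/s, v = 10 m/s
Using W = (1/2)*m*(v^2 - v0^2)
v^2 = 10^2 = 100
v0^2 = 8^2 = 64
v^2 - v0^2 = 100 - 64 = 36
W = (1/2)*7*36 = 126 J

126 J
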